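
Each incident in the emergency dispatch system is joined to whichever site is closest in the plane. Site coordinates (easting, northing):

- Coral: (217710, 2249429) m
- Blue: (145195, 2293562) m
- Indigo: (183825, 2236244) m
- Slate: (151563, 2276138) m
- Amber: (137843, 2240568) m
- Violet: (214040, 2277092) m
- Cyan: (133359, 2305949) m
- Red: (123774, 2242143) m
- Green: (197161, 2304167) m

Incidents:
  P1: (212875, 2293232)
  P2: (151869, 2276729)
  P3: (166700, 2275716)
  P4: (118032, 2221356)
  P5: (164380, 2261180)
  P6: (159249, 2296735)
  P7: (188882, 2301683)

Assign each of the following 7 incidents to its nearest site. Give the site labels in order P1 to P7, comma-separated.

P1 → Violet (d²=261856825.00)
P2 → Slate (d²=442917.00)
P3 → Slate (d²=229306853.00)
P4 → Red (d²=465069933.00)
P5 → Slate (d²=388017253.00)
P6 → Blue (d²=207582845.00)
P7 → Green (d²=74712097.00)

Violet, Slate, Slate, Red, Slate, Blue, Green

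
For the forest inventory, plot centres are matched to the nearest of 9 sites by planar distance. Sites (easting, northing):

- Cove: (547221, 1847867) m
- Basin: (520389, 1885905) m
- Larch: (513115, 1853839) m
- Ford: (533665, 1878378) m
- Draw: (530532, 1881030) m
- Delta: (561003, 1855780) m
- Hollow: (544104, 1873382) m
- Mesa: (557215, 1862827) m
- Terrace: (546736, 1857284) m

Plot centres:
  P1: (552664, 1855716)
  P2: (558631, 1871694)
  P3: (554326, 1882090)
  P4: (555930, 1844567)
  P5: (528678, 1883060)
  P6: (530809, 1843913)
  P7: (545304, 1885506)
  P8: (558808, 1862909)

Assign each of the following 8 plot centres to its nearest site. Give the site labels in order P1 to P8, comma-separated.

Terrace, Mesa, Hollow, Cove, Draw, Cove, Hollow, Mesa

P1 → Terrace (d²=37599808.00)
P2 → Mesa (d²=80628745.00)
P3 → Hollow (d²=180318548.00)
P4 → Cove (d²=86736681.00)
P5 → Draw (d²=7558216.00)
P6 → Cove (d²=284987860.00)
P7 → Hollow (d²=148431376.00)
P8 → Mesa (d²=2544373.00)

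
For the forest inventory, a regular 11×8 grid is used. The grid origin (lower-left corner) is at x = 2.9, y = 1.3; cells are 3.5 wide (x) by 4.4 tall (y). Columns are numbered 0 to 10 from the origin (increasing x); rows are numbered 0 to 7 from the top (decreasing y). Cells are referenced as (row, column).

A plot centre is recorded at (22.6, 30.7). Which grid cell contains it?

Column index: ⌊(22.6 − 2.9) / 3.5⌋ = ⌊5.629⌋ = 5
Row offset from origin: ⌊(30.7 − 1.3) / 4.4⌋ = ⌊6.682⌋ = 6 → row 1 (counted from top)

(1, 5)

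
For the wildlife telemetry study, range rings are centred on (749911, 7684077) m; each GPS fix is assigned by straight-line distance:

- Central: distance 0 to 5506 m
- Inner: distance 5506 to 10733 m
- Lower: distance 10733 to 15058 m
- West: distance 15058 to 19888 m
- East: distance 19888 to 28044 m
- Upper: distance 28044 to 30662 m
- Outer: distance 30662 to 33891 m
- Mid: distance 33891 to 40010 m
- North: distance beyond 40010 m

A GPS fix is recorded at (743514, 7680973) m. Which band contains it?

Inner

Distance = √((743514−749911)² + (7680973−7684077)²) = √(40921609.000 + 9634816.000) = 7110.304 m.
5506 ≤ 7110.304 < 10733 → Inner.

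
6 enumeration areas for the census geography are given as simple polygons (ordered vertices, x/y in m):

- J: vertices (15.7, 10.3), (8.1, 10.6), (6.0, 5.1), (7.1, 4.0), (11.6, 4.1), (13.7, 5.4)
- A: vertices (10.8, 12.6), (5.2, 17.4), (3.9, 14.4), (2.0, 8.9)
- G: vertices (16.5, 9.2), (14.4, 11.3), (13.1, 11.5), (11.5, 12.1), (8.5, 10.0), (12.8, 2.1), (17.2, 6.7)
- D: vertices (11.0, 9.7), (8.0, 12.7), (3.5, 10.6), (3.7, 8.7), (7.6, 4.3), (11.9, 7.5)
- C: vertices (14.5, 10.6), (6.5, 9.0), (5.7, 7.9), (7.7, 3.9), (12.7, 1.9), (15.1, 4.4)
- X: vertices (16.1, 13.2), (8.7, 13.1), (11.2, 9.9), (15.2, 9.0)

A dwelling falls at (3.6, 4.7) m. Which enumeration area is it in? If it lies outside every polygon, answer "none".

none

Cast a ray rightward from (3.6, 4.7). For each polygon, the edges (by vertex number in listed order) whose endpoints lie on opposite sides of y = 4.7, where each meets that height, and whether that is right or left of the point:
J: 3–4 at x≈6.40 (right), 5–6 at x≈12.57 (right) → 2 crossings.
A: no edge straddles that height → 0 crossings.
G: 5–6 at x≈11.38 (right), 6–7 at x≈15.29 (right) → 2 crossings.
D: 4–5 at x≈7.25 (right), 5–6 at x≈8.14 (right) → 2 crossings.
C: 3–4 at x≈7.30 (right), 6–1 at x≈15.07 (right) → 2 crossings.
X: no edge straddles that height → 0 crossings.
All counts are even, so the point lies outside every listed polygon.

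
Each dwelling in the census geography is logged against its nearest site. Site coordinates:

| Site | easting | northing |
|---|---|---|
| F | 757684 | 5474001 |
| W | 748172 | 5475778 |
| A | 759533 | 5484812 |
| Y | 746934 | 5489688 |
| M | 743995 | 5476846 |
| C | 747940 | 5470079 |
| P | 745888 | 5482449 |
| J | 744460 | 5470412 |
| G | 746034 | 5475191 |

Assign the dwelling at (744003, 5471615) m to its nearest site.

J

Squared distances to each site:
F: 192862757.000; W: 34711130.000; A: 415341709.000; Y: 335224090.000; M: 27363425.000; C: 17859265.000; P: 120928781.000; J: 1656058.000; G: 16912737.000.
Minimum at J.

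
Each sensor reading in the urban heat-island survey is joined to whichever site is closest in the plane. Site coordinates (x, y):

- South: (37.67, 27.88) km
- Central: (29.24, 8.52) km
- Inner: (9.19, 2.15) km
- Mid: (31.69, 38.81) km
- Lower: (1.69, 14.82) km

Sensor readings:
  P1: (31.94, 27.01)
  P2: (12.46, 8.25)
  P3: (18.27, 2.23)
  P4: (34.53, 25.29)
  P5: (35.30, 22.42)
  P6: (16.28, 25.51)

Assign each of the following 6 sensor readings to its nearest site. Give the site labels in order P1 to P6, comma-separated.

P1 → South (d²=33.59)
P2 → Inner (d²=47.90)
P3 → Inner (d²=82.45)
P4 → South (d²=16.57)
P5 → South (d²=35.43)
P6 → Lower (d²=327.14)

South, Inner, Inner, South, South, Lower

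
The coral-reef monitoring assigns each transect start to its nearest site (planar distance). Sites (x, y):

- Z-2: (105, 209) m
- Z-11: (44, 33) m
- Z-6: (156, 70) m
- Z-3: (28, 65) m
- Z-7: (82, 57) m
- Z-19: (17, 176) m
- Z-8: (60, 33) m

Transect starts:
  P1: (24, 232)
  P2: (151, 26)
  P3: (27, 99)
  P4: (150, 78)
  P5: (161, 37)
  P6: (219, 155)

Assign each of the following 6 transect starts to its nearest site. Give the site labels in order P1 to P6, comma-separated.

P1 → Z-19 (d²=3185.00)
P2 → Z-6 (d²=1961.00)
P3 → Z-3 (d²=1157.00)
P4 → Z-6 (d²=100.00)
P5 → Z-6 (d²=1114.00)
P6 → Z-6 (d²=11194.00)

Z-19, Z-6, Z-3, Z-6, Z-6, Z-6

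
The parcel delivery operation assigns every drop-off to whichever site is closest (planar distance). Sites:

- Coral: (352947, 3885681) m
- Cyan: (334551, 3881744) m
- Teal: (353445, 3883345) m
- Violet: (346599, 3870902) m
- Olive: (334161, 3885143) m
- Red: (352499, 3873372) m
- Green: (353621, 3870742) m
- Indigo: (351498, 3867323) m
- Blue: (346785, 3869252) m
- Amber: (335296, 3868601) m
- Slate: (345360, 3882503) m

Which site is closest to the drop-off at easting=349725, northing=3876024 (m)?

Squared distances to each site:
Coral: 103638933.000; Cyan: 262968676.000; Teal: 67435441.000; Violet: 36006760.000; Olive: 325394257.000; Red: 14728180.000; Green: 43078340.000; Indigo: 78850930.000; Blue: 54503584.000; Amber: 263296970.000; Slate: 61030666.000.
Minimum at Red.

Red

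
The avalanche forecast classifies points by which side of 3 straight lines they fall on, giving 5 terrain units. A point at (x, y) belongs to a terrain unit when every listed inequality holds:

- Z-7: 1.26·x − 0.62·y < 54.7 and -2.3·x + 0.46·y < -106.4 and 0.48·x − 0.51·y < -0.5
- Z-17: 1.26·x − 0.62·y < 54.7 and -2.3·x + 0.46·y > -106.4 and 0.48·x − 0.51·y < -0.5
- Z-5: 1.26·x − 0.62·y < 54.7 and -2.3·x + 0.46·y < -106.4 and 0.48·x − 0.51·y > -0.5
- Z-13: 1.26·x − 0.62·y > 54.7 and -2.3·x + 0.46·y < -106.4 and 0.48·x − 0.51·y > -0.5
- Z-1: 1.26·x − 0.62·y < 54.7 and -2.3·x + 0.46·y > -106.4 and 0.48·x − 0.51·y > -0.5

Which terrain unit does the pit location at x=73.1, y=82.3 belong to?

Z-7

1.26·73.1 − 0.62·82.3 = 41.080, which is < 54.7
-2.3·73.1 + 0.46·82.3 = -130.272, which is < -106.4
0.48·73.1 − 0.51·82.3 = -6.885, which is < -0.5
This sign pattern matches Z-7.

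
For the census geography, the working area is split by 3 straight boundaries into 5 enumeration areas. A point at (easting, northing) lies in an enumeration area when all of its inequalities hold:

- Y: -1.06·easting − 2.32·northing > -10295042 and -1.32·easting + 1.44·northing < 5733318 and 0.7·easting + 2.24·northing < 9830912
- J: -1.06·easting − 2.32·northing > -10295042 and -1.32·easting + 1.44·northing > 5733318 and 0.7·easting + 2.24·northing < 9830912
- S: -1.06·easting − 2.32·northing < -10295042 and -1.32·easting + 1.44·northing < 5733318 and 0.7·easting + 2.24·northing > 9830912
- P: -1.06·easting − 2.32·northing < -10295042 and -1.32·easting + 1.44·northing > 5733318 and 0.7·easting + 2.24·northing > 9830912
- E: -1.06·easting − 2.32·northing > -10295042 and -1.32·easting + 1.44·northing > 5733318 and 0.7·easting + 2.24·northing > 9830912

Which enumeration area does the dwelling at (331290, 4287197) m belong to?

P

-1.06·331290 − 2.32·4287197 = -10297464.440, which is < -10295042
-1.32·331290 + 1.44·4287197 = 5736260.880, which is > 5733318
0.7·331290 + 2.24·4287197 = 9835224.280, which is > 9830912
This sign pattern matches P.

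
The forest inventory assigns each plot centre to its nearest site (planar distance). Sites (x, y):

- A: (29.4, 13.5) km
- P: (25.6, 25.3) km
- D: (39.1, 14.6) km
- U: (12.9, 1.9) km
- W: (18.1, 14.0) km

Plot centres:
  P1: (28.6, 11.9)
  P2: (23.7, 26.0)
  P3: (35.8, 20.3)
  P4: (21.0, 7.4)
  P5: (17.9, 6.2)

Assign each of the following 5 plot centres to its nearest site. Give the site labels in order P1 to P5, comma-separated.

P1 → A (d²=3.20)
P2 → P (d²=4.10)
P3 → D (d²=43.38)
P4 → W (d²=51.97)
P5 → U (d²=43.49)

A, P, D, W, U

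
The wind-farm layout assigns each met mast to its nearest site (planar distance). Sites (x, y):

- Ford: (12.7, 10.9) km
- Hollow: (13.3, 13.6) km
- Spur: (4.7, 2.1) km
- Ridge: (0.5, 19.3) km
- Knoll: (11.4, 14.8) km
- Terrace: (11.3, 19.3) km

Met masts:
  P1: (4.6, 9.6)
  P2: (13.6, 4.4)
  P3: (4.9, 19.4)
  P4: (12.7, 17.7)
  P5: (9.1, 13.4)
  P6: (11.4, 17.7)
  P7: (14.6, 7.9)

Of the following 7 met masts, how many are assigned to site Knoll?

1

P1 → Spur
P2 → Ford
P3 → Ridge
P4 → Terrace
P5 → Knoll
P6 → Terrace
P7 → Ford
1 of the 7 goes to Knoll.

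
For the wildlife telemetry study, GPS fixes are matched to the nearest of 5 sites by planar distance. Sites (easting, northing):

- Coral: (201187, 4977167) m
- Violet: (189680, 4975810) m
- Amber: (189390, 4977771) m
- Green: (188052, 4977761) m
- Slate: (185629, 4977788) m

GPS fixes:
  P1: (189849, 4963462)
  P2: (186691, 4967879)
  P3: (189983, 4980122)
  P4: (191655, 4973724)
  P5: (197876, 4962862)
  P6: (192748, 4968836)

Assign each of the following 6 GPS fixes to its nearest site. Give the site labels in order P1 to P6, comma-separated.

P1 → Violet (d²=152501665.00)
P2 → Violet (d²=71834882.00)
P3 → Amber (d²=5878850.00)
P4 → Violet (d²=8252021.00)
P5 → Coral (d²=215595746.00)
P6 → Violet (d²=58049300.00)

Violet, Violet, Amber, Violet, Coral, Violet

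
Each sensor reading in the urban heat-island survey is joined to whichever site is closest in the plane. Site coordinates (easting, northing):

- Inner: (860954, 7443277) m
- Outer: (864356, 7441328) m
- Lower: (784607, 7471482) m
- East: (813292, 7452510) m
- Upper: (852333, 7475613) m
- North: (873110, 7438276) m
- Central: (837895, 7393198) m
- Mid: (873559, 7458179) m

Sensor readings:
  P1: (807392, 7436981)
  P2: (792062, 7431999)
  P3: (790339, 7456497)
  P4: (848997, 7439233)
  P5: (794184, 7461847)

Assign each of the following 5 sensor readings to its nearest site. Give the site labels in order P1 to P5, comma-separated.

P1 → East (d²=275959841.00)
P2 → East (d²=871414021.00)
P3 → Lower (d²=257406049.00)
P4 → Inner (d²=159323785.00)
P5 → Lower (d²=184552154.00)

East, East, Lower, Inner, Lower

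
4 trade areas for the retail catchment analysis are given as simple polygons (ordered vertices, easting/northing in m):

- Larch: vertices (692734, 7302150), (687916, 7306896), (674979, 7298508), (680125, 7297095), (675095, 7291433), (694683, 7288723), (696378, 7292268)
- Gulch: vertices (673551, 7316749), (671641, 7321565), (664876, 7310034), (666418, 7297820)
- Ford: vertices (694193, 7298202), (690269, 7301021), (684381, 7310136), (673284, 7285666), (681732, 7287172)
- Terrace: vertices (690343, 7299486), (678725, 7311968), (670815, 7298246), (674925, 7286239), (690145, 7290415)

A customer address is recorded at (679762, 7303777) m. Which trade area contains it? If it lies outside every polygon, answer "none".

Cast a ray rightward from (679762, 7303777). For each polygon, the edges (by vertex number in listed order) whose endpoints lie on opposite sides of northing = 7303777, where each meets that height, and whether that is right or left of the point:
Larch: 1–2 at easting≈691082.3 (right), 2–3 at easting≈683105.5 (right) → 2 crossings.
Gulch: 3–4 at easting≈665665.9 (left), 4–1 at easting≈668662.8 (left) → 0 crossings.
Ford: 2–3 at easting≈688488.7 (right), 3–4 at easting≈681497.2 (right) → 2 crossings.
Terrace: 1–2 at easting≈686349.0 (right), 2–3 at easting≈674003.3 (left) → 1 crossing.
Only Terrace has an odd count, so the point is inside Terrace.

Terrace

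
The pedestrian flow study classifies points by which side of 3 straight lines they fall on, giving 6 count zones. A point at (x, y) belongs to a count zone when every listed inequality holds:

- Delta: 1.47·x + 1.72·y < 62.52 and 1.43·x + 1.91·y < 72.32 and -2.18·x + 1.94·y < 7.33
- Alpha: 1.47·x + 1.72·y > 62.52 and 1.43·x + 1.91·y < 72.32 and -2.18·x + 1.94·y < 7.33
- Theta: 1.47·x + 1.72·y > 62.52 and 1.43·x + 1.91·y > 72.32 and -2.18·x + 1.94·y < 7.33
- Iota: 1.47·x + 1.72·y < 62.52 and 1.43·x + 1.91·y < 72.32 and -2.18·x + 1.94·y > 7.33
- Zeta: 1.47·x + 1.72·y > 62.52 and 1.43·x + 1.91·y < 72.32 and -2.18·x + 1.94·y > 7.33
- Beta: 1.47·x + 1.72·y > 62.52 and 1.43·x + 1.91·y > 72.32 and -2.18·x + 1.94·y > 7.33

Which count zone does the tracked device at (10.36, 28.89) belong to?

Zeta

1.47·10.36 + 1.72·28.89 = 64.920, which is > 62.52
1.43·10.36 + 1.91·28.89 = 69.995, which is < 72.32
-2.18·10.36 + 1.94·28.89 = 33.462, which is > 7.33
This sign pattern matches Zeta.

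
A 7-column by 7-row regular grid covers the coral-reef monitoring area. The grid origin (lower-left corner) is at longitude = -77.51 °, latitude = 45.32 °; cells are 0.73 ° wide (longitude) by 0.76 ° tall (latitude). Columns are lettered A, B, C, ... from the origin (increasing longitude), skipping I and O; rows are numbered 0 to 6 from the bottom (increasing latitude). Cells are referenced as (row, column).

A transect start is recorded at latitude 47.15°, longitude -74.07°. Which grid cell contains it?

(2, E)

Column index: ⌊(-74.07 − -77.51) / 0.73⌋ = ⌊4.712⌋ = 4 → column E
Row offset from origin: ⌊(47.15 − 45.32) / 0.76⌋ = ⌊2.408⌋ = 2 → row 2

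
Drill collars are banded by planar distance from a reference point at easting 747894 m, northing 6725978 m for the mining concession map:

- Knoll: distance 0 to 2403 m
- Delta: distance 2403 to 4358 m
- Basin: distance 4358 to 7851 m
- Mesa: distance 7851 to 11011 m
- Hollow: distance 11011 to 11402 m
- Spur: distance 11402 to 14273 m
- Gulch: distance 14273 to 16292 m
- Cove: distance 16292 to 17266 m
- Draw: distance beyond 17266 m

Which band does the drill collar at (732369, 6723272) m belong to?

Distance = √((732369−747894)² + (6723272−6725978)²) = √(241025625.000 + 7322436.000) = 15759.063 m.
14273 ≤ 15759.063 < 16292 → Gulch.

Gulch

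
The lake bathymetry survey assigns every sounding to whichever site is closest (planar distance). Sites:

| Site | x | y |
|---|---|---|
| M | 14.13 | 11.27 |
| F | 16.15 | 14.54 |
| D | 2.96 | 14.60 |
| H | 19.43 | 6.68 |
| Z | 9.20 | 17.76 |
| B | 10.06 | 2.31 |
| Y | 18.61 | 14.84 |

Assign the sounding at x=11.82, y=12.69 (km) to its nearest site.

M

Squared distances to each site:
M: 7.353; F: 22.171; D: 82.148; H: 94.032; Z: 32.569; B: 110.842; Y: 50.727.
Minimum at M.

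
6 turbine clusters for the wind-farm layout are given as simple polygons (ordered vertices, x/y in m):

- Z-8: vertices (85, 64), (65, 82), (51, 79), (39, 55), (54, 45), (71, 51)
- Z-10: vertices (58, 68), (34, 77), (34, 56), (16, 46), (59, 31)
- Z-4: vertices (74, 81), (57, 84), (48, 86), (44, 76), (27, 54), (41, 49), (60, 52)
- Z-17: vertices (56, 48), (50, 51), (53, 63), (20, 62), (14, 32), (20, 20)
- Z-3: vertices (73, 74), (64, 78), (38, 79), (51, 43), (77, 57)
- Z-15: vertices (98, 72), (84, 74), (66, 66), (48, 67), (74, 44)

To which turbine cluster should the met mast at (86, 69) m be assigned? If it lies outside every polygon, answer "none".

Cast a ray rightward from (86, 69). For each polygon, the edges (by vertex number in listed order) whose endpoints lie on opposite sides of y = 69, where each meets that height, and whether that is right or left of the point:
Z-8: 1–2 at x≈79.4 (left), 3–4 at x≈46.0 (left) → 0 crossings.
Z-10: 1–2 at x≈55.3 (left), 2–3 at x≈34.0 (left) → 0 crossings.
Z-4: 4–5 at x≈38.6 (left), 7–1 at x≈68.2 (left) → 0 crossings.
Z-17: no edge straddles that height → 0 crossings.
Z-3: 3–4 at x≈41.6 (left), 5–1 at x≈74.2 (left) → 0 crossings.
Z-15: 2–3 at x≈72.8 (left), 5–1 at x≈95.4 (right) → 1 crossing.
Only Z-15 has an odd count, so the point is inside Z-15.

Z-15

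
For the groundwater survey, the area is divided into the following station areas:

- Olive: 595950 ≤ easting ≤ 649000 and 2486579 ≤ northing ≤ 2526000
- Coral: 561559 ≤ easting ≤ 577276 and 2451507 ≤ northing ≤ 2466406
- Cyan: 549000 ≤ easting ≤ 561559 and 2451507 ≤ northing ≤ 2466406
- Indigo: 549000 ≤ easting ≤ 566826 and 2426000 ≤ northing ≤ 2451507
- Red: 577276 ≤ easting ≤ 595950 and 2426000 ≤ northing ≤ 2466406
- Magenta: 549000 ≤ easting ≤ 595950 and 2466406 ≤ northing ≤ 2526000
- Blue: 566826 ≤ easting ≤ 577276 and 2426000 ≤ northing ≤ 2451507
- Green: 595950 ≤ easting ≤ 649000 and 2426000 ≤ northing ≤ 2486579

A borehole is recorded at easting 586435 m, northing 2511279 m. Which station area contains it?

The point has easting = 586435 and northing = 2511279.
Only Magenta satisfies 549000 ≤ easting ≤ 595950 and 2466406 ≤ northing ≤ 2526000.

Magenta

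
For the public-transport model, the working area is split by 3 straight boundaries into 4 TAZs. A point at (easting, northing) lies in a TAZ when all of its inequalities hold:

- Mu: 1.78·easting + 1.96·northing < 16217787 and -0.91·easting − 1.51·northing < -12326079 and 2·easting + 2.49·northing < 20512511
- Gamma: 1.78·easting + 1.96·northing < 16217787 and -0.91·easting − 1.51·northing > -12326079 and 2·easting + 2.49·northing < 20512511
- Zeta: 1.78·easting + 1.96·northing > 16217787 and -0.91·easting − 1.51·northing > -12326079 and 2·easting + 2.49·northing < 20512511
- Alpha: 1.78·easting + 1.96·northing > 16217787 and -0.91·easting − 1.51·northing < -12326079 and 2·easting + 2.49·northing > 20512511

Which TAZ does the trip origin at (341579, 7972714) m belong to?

1.78·341579 + 1.96·7972714 = 16234530.060, which is > 16217787
-0.91·341579 − 1.51·7972714 = -12349635.030, which is < -12326079
2·341579 + 2.49·7972714 = 20535215.860, which is > 20512511
This sign pattern matches Alpha.

Alpha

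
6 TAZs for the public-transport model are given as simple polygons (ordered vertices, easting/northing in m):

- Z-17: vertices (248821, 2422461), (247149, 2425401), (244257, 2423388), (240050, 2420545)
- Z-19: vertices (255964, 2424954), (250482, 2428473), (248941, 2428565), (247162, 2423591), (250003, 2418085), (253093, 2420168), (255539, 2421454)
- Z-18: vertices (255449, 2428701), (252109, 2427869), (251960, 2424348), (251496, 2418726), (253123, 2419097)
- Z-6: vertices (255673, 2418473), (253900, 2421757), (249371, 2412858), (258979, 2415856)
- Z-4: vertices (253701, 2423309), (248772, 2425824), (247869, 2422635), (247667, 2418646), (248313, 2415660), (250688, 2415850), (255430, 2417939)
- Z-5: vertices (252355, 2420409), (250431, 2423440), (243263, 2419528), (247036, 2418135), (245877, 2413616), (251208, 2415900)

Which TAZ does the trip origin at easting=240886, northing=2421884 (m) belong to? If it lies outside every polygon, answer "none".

Cast a ray rightward from (240886, 2421884). For each polygon, the edges (by vertex number in listed order) whose endpoints lie on opposite sides of northing = 2421884, where each meets that height, and whether that is right or left of the point:
Z-17: 3–4 at easting≈242031.4 (right), 4–1 at easting≈246179.6 (right) → 2 crossings.
Z-19: 4–5 at easting≈248042.8 (right), 7–1 at easting≈255591.2 (right) → 2 crossings.
Z-18: 3–4 at easting≈251756.6 (right), 5–1 at easting≈253798.0 (right) → 2 crossings.
Z-6: no edge straddles that height → 0 crossings.
Z-4: 3–4 at easting≈247831.0 (right), 7–1 at easting≈254159.8 (right) → 2 crossings.
Z-5: 1–2 at easting≈251418.7 (right), 2–3 at easting≈247579.9 (right) → 2 crossings.
All counts are even, so the point lies outside every listed polygon.

none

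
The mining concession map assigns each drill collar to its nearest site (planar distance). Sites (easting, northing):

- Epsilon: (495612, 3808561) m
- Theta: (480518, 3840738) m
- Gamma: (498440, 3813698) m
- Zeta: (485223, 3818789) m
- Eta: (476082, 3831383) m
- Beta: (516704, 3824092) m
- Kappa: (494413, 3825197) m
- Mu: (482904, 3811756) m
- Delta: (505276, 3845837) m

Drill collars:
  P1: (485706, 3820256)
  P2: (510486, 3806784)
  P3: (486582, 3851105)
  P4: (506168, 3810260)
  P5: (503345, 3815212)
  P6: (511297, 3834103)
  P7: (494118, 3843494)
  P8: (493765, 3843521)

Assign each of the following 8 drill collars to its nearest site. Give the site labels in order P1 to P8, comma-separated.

Zeta, Gamma, Theta, Gamma, Gamma, Beta, Delta, Delta

P1 → Zeta (d²=2385378.00)
P2 → Gamma (d²=192909512.00)
P3 → Theta (d²=144246785.00)
P4 → Gamma (d²=71541828.00)
P5 → Gamma (d²=26351221.00)
P6 → Beta (d²=129455770.00)
P7 → Delta (d²=129990613.00)
P8 → Delta (d²=137866977.00)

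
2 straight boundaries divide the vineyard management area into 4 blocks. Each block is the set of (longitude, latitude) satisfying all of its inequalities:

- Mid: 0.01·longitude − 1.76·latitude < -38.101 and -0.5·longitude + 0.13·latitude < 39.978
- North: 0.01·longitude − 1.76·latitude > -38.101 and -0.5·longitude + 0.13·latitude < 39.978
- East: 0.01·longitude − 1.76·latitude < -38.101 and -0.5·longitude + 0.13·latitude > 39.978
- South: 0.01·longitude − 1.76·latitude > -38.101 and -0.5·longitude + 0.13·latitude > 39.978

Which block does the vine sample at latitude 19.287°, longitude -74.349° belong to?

0.01·-74.349 − 1.76·19.287 = -34.689, which is > -38.101
-0.5·-74.349 + 0.13·19.287 = 39.682, which is < 39.978
This sign pattern matches North.

North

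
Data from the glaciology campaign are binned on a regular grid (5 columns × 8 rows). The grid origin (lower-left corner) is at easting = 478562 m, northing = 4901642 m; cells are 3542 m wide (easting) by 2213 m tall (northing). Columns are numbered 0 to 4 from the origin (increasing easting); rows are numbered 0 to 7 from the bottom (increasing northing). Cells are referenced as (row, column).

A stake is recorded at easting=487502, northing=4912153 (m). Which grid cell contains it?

Column index: ⌊(487502 − 478562) / 3542⌋ = ⌊2.524⌋ = 2
Row offset from origin: ⌊(4912153 − 4901642) / 2213⌋ = ⌊4.750⌋ = 4 → row 4

(4, 2)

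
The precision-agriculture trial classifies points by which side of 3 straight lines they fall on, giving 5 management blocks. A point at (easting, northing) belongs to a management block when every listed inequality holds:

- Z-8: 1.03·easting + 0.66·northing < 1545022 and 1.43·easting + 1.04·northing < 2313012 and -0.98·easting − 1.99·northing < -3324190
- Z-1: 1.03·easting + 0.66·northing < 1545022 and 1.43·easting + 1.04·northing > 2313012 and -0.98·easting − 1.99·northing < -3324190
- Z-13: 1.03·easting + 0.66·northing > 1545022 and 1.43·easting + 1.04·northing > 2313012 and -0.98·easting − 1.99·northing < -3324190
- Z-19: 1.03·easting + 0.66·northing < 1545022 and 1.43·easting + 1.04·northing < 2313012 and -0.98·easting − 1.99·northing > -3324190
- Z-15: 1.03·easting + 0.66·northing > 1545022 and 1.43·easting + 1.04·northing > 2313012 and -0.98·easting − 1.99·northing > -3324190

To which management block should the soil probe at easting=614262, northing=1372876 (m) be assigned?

Z-8

1.03·614262 + 0.66·1372876 = 1538788.020, which is < 1545022
1.43·614262 + 1.04·1372876 = 2306185.700, which is < 2313012
-0.98·614262 − 1.99·1372876 = -3334000.000, which is < -3324190
This sign pattern matches Z-8.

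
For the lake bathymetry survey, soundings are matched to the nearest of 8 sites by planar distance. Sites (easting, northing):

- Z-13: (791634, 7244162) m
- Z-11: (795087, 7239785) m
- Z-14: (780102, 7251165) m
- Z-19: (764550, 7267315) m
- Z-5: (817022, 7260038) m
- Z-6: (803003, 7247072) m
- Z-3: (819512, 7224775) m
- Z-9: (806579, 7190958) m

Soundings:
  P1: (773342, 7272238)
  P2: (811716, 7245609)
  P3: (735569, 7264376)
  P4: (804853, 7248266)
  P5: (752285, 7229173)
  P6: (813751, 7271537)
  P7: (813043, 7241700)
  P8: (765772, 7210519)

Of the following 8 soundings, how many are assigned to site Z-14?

1

P1 → Z-19
P2 → Z-6
P3 → Z-19
P4 → Z-6
P5 → Z-14
P6 → Z-5
P7 → Z-6
P8 → Z-11
1 of the 8 goes to Z-14.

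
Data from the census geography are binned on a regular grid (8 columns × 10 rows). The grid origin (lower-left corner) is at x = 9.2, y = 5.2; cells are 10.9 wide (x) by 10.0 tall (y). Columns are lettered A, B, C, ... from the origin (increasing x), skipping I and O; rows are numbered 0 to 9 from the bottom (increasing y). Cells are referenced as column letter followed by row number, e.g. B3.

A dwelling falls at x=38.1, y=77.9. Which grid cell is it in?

Column index: ⌊(38.1 − 9.2) / 10.9⌋ = ⌊2.651⌋ = 2 → column C
Row offset from origin: ⌊(77.9 − 5.2) / 10.0⌋ = ⌊7.270⌋ = 7 → row 7

C7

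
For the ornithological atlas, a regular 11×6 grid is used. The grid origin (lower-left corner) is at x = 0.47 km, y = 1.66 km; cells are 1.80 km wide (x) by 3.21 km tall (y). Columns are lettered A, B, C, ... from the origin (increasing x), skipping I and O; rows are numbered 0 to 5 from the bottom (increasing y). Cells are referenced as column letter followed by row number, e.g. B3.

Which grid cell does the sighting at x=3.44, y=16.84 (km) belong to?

Column index: ⌊(3.44 − 0.47) / 1.80⌋ = ⌊1.650⌋ = 1 → column B
Row offset from origin: ⌊(16.84 − 1.66) / 3.21⌋ = ⌊4.729⌋ = 4 → row 4

B4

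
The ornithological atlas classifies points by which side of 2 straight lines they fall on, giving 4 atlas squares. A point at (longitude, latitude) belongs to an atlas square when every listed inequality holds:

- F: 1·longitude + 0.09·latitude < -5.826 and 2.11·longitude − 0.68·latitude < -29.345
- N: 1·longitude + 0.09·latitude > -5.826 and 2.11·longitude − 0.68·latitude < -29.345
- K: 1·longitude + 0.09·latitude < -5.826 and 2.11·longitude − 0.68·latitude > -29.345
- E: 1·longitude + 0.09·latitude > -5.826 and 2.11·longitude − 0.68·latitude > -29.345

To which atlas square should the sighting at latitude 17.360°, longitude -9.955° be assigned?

1·-9.955 + 0.09·17.360 = -8.393, which is < -5.826
2.11·-9.955 − 0.68·17.360 = -32.810, which is < -29.345
This sign pattern matches F.

F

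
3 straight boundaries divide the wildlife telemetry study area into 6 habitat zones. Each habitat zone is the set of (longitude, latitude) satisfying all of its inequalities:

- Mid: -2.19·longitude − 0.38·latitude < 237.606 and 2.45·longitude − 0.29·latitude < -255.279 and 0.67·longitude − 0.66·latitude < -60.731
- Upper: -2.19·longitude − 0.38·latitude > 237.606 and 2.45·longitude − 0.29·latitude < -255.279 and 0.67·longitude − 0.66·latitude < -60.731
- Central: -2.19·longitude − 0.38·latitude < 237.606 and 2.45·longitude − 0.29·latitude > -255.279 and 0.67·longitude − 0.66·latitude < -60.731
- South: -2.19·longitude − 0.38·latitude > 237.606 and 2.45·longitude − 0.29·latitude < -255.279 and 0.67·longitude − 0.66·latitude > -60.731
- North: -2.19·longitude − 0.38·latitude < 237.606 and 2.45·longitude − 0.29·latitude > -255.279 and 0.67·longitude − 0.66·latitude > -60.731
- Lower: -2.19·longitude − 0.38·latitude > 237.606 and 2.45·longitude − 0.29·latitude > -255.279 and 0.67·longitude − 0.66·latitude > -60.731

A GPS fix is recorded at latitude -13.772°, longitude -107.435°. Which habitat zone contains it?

-2.19·-107.435 − 0.38·-13.772 = 240.516, which is > 237.606
2.45·-107.435 − 0.29·-13.772 = -259.222, which is < -255.279
0.67·-107.435 − 0.66·-13.772 = -62.892, which is < -60.731
This sign pattern matches Upper.

Upper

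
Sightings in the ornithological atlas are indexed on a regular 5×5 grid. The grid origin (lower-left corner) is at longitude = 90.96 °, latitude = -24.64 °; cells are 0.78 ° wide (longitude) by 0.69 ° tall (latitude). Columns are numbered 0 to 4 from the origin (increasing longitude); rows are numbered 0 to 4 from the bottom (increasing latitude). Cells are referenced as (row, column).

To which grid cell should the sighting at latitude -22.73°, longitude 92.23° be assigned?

(2, 1)

Column index: ⌊(92.23 − 90.96) / 0.78⌋ = ⌊1.628⌋ = 1
Row offset from origin: ⌊(-22.73 − -24.64) / 0.69⌋ = ⌊2.768⌋ = 2 → row 2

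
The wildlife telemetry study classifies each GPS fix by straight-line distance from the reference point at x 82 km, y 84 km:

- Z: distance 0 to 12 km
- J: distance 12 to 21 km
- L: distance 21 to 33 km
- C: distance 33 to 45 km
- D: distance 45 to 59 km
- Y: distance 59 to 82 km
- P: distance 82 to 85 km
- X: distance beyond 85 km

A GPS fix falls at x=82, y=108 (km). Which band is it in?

Distance = √((82−82)² + (108−84)²) = √(0.000 + 576.000) = 24.000 km.
21 ≤ 24.000 < 33 → L.

L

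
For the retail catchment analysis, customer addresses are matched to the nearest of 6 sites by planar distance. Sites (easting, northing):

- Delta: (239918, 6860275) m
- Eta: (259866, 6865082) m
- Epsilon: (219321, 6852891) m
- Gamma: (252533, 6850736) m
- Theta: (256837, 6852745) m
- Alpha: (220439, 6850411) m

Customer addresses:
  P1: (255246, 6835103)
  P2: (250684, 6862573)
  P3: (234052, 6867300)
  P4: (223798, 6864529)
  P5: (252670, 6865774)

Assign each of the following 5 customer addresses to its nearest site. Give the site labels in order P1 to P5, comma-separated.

Gamma, Eta, Delta, Epsilon, Eta

P1 → Gamma (d²=251751058.00)
P2 → Eta (d²=90604205.00)
P3 → Delta (d²=83760581.00)
P4 → Epsilon (d²=155486573.00)
P5 → Eta (d²=52261280.00)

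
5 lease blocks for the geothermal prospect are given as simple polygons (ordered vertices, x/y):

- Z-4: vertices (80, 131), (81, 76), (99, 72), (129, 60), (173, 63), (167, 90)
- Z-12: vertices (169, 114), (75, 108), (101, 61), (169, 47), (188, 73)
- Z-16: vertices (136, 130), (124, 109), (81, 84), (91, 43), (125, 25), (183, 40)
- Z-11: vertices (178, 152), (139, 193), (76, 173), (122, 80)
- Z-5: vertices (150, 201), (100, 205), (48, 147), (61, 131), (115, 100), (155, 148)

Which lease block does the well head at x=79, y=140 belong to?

Cast a ray rightward from (79, 140). For each polygon, the edges (by vertex number in listed order) whose endpoints lie on opposite sides of y = 140, where each meets that height, and whether that is right or left of the point:
Z-4: no edge straddles that height → 0 crossings.
Z-12: no edge straddles that height → 0 crossings.
Z-16: no edge straddles that height → 0 crossings.
Z-11: 3–4 at x≈92.3 (right), 4–1 at x≈168.7 (right) → 2 crossings.
Z-5: 3–4 at x≈53.7 (left), 5–6 at x≈148.3 (right) → 1 crossing.
Only Z-5 has an odd count, so the point is inside Z-5.

Z-5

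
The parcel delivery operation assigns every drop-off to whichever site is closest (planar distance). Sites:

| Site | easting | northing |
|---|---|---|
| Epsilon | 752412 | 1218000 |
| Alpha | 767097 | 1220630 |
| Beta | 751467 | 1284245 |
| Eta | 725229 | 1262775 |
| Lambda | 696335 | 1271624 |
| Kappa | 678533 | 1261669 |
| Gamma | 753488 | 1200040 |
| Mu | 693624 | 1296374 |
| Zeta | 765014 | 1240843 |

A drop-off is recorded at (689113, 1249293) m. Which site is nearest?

Kappa

Squared distances to each site:
Epsilon: 4986015250.000; Alpha: 6903071825.000; Beta: 5109663620.000; Eta: 1486129780.000; Lambda: 550830845.000; Kappa: 265101776.000; Gamma: 6569998634.000; Mu: 2236969682.000; Zeta: 5832364301.000.
Minimum at Kappa.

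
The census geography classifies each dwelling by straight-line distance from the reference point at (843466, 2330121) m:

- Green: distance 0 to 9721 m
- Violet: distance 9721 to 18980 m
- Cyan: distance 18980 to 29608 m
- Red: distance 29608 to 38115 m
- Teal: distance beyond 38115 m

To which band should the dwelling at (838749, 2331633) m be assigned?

Green

Distance = √((838749−843466)² + (2331633−2330121)²) = √(22250089.000 + 2286144.000) = 4953.406 m.
0 ≤ 4953.406 < 9721 → Green.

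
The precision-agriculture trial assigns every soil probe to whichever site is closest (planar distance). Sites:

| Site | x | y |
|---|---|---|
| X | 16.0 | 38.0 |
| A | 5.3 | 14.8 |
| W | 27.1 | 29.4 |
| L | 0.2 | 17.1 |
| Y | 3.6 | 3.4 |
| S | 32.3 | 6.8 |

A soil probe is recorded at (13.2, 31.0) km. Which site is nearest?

Squared distances to each site:
X: 56.840; A: 324.850; W: 195.770; L: 362.210; Y: 853.920; S: 950.450.
Minimum at X.

X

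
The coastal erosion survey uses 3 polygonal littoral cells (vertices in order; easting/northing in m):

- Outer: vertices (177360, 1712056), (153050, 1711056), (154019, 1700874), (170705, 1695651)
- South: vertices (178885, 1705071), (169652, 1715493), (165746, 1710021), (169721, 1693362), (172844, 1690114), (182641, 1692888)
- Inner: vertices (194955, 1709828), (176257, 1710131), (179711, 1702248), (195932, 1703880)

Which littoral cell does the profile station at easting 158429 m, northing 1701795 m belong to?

Cast a ray rightward from (158429, 1701795). For each polygon, the edges (by vertex number in listed order) whose endpoints lie on opposite sides of northing = 1701795, where each meets that height, and whether that is right or left of the point:
Outer: 2–3 at easting≈153931.4 (left), 4–1 at easting≈173197.4 (right) → 1 crossing.
South: 3–4 at easting≈167708.8 (right), 6–1 at easting≈179895.0 (right) → 2 crossings.
Inner: no edge straddles that height → 0 crossings.
Only Outer has an odd count, so the point is inside Outer.

Outer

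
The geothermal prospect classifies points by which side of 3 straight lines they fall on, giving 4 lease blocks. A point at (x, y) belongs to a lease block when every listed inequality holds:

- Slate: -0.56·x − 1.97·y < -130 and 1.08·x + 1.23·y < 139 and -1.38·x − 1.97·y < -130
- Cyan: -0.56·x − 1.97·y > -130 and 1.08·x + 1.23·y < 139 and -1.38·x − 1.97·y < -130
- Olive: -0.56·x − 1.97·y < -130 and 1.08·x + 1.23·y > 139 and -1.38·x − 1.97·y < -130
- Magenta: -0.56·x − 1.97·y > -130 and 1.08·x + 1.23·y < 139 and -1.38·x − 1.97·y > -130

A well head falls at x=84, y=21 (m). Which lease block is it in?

-0.56·84 − 1.97·21 = -88.410, which is > -130
1.08·84 + 1.23·21 = 116.550, which is < 139
-1.38·84 − 1.97·21 = -157.290, which is < -130
This sign pattern matches Cyan.

Cyan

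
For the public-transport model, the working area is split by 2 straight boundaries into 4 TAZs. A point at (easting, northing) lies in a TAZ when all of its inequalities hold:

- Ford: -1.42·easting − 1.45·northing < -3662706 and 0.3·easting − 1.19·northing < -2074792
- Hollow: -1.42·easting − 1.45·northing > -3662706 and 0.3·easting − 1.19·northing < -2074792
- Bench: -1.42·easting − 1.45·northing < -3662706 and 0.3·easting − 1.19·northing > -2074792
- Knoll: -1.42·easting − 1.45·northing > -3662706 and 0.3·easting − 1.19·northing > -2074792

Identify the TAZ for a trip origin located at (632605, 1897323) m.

-1.42·632605 − 1.45·1897323 = -3649417.450, which is > -3662706
0.3·632605 − 1.19·1897323 = -2068032.870, which is > -2074792
This sign pattern matches Knoll.

Knoll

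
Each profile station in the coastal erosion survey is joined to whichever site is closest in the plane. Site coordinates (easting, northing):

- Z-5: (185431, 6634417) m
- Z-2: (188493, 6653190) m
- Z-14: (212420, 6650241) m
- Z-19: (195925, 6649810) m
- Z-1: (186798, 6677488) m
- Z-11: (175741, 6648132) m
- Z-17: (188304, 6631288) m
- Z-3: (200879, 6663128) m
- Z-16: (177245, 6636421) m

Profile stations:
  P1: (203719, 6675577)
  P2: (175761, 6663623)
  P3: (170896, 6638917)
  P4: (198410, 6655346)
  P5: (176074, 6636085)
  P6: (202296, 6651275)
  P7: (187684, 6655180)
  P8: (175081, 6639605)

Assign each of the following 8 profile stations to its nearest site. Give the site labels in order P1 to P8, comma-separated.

P1 → Z-3 (d²=163043201.00)
P2 → Z-11 (d²=239971481.00)
P3 → Z-16 (d²=46539817.00)
P4 → Z-19 (d²=36822521.00)
P5 → Z-16 (d²=1484137.00)
P6 → Z-19 (d²=42735866.00)
P7 → Z-2 (d²=4614581.00)
P8 → Z-16 (d²=14820752.00)

Z-3, Z-11, Z-16, Z-19, Z-16, Z-19, Z-2, Z-16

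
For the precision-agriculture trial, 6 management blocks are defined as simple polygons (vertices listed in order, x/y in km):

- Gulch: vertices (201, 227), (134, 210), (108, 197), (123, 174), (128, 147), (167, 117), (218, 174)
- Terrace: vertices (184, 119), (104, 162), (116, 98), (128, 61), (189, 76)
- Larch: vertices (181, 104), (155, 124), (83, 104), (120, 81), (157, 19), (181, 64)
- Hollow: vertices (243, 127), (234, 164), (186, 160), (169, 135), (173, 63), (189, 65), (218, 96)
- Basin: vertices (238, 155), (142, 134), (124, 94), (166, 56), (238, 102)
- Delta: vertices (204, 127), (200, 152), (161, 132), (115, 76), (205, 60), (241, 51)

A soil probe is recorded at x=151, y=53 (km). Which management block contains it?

Cast a ray rightward from (151, 53). For each polygon, the edges (by vertex number in listed order) whose endpoints lie on opposite sides of y = 53, where each meets that height, and whether that is right or left of the point:
Gulch: no edge straddles that height → 0 crossings.
Terrace: no edge straddles that height → 0 crossings.
Larch: 4–5 at x≈136.7 (left), 5–6 at x≈175.1 (right) → 1 crossing.
Hollow: no edge straddles that height → 0 crossings.
Basin: no edge straddles that height → 0 crossings.
Delta: 5–6 at x≈233.0 (right), 6–1 at x≈240.0 (right) → 2 crossings.
Only Larch has an odd count, so the point is inside Larch.

Larch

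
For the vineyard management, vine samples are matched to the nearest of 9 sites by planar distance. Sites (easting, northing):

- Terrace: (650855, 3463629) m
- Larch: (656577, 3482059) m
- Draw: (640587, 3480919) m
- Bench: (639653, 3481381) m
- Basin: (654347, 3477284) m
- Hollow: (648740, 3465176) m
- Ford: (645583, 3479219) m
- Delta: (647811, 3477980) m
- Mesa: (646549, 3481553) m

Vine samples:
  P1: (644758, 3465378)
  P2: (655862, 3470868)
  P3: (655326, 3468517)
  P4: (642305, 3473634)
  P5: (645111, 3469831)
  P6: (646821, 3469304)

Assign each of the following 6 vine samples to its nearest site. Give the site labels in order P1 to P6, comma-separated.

Hollow, Basin, Terrace, Ford, Hollow, Hollow

P1 → Hollow (d²=15897128.00)
P2 → Basin (d²=43460281.00)
P3 → Terrace (d²=43882385.00)
P4 → Ford (d²=41937509.00)
P5 → Hollow (d²=34838666.00)
P6 → Hollow (d²=20722945.00)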